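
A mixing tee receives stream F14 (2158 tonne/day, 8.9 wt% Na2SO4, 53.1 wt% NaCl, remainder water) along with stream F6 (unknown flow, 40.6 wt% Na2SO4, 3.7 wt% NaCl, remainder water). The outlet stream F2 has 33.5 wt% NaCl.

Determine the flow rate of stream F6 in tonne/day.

Let F6 be the unknown flow. Total out = 2158 + F6.
NaCl balance: 1145.9 + 0.037·F6 = 0.335·(2158 + F6)
(0.037 − 0.335)·F6 = 0.335×2158 − 1145.9 = -422.97
F6 = -422.97 / -0.298 = 1419.4 tonne/day

1419 tonne/day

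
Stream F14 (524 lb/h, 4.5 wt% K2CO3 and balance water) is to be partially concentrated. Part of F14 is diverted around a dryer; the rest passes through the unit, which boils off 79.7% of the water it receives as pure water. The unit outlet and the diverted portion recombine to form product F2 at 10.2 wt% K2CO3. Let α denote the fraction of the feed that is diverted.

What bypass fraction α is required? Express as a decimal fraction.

0.266

All 524×0.045 = 23.58 lb/h of K2CO3 reaches F2, so F2 = 23.58/0.102 = 231.18 lb/h and vapour = 292.82 lb/h.
The evaporator receives (1−α)·524 of feed at 0.955 water and removes 0.797 of that water:
0.797×0.955×(1−α)×524 = 292.82
(1−α) = 292.82/398.83 = 0.7342;  α = 0.2658.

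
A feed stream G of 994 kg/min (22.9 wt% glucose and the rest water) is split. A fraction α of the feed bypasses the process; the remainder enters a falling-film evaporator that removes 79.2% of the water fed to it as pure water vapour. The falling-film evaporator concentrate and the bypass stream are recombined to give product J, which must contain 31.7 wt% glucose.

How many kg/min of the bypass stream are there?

542.1 kg/min

All 994×0.229 = 227.63 kg/min of glucose reaches J, so J = 227.63/0.317 = 718.06 kg/min and vapour = 275.94 kg/min.
The evaporator receives (1−α)·994 of feed at 0.771 water and removes 0.792 of that water:
0.792×0.771×(1−α)×994 = 275.94
(1−α) = 275.94/606.97 = 0.4546;  α = 0.5454.
Bypass flow = 0.5454×994 = 542.11 kg/min.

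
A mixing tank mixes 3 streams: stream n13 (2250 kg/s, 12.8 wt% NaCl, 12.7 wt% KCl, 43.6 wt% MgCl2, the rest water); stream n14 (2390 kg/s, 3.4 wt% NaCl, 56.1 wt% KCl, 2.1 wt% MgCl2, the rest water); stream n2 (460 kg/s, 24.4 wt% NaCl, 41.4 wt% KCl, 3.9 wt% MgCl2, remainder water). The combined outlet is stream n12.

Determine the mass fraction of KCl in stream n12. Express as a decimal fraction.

Total flow out = 2250 + 2390 + 460 = 5100 kg/s.
KCl in = 2250×0.127 + 2390×0.561 + 460×0.414 = 1817 kg/s.
KCl mass fraction in n12 = 1817/5100 = 0.356.

0.356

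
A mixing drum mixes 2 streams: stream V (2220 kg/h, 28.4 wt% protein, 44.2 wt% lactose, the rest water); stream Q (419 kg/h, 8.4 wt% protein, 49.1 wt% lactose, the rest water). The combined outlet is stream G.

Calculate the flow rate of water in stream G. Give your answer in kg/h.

water out = water in = 2220×0.274 + 419×0.425 = 786.36 kg/h.

786.4 kg/h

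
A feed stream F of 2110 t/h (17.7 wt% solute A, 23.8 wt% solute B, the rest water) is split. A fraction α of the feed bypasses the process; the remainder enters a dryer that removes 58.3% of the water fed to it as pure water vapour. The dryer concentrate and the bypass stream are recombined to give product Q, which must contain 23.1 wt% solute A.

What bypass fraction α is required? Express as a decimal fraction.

All 2110×0.177 = 373.47 t/h of solute A reaches Q, so Q = 373.47/0.231 = 1616.8 t/h and vapour = 493.25 t/h.
The evaporator receives (1−α)·2110 of feed at 0.585 water and removes 0.583 of that water:
0.583×0.585×(1−α)×2110 = 493.25
(1−α) = 493.25/719.63 = 0.6854;  α = 0.3146.

0.315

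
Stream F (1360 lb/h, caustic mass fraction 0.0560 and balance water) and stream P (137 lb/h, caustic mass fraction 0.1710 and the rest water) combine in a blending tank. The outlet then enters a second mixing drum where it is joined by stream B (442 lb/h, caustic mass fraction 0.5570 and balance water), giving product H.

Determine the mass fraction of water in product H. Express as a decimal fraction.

Overall, product flow = 1939 lb/h.
water in = 1360×0.944 + 137×0.829 + 442×0.443 = 1593.2 lb/h.
water fraction in H = 0.8217.

0.8217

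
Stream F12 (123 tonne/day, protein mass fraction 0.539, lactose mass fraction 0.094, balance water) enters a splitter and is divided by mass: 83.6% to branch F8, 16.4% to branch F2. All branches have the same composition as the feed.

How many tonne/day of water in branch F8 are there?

Branch F8 total = 0.836×123 = 102.83 tonne/day.
water in F8 = 0.367×102.83 = 37.738 tonne/day.

37.74 tonne/day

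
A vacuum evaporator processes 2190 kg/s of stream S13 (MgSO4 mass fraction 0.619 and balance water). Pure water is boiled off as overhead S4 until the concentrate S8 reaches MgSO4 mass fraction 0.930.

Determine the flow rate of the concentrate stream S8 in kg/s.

MgSO4 is conserved: 2190×0.619 = 1355.6 kg/s all reports to the concentrate.
Concentrate = 1355.6/(target fraction) = 1457.6 kg/s.

1458 kg/s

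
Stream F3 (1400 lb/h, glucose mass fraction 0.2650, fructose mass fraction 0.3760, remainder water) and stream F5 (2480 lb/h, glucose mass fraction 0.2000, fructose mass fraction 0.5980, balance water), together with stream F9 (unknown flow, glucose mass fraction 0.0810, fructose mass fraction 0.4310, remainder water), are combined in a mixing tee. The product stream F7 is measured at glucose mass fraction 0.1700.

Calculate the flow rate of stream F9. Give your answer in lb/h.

Let F9 be the unknown flow. Total out = 3880 + F9.
glucose balance: 867 + 0.081·F9 = 0.170·(3880 + F9)
(0.081 − 0.170)·F9 = 0.170×3880 − 867 = -207.4
F9 = -207.4 / -0.089 = 2330.3 lb/h

2330 lb/h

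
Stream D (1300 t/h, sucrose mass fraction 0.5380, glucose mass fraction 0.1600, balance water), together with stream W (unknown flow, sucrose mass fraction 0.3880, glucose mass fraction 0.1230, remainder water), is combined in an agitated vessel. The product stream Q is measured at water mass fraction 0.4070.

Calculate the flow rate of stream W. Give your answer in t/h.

1665 t/h

Let W be the unknown flow. Total out = 1300 + W.
water balance: 392.6 + 0.489·W = 0.407·(1300 + W)
(0.489 − 0.407)·W = 0.407×1300 − 392.6 = 136.5
W = 136.5 / 0.082 = 1664.6 t/h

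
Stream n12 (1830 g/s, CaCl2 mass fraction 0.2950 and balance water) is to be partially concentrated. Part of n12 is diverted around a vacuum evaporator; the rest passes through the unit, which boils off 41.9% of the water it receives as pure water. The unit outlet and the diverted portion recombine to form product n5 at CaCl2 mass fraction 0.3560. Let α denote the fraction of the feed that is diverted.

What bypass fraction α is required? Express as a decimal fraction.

All 1830×0.295 = 539.85 g/s of CaCl2 reaches n5, so n5 = 539.85/0.356 = 1516.4 g/s and vapour = 313.57 g/s.
The evaporator receives (1−α)·1830 of feed at 0.705 water and removes 0.419 of that water:
0.419×0.705×(1−α)×1830 = 313.57
(1−α) = 313.57/540.57 = 0.5801;  α = 0.4199.

0.420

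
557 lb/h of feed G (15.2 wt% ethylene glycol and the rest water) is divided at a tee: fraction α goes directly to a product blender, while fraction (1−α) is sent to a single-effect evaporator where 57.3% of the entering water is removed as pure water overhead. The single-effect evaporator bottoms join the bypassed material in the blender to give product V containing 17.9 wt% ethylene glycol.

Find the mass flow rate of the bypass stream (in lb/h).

384.1 lb/h

All 557×0.152 = 84.664 lb/h of ethylene glycol reaches V, so V = 84.664/0.179 = 472.98 lb/h and vapour = 84.017 lb/h.
The evaporator receives (1−α)·557 of feed at 0.848 water and removes 0.573 of that water:
0.573×0.848×(1−α)×557 = 84.017
(1−α) = 84.017/270.65 = 0.3104;  α = 0.6896.
Bypass flow = 0.6896×557 = 384.09 lb/h.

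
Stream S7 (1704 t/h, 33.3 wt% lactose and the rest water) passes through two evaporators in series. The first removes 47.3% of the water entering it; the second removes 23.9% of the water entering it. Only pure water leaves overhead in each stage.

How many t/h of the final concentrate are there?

water in feed = 1704×0.667 = 1136.6 t/h.
After stage 1: water left = (1−0.473)×1136.6 = 598.97; stream total = 1166.4 t/h.
After stage 2: water left = (1−0.239)×598.97 = 455.82; final concentrate = 1023.2 t/h.

1023 t/h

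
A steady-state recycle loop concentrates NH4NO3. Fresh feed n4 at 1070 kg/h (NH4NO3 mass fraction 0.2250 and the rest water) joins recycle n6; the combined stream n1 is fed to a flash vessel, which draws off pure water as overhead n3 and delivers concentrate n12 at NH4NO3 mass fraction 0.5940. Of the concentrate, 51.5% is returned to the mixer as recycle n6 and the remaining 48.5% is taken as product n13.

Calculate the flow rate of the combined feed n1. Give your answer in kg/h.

Overall NH4NO3 balance (none leaves overhead): NH4NO3 in fresh feed = NH4NO3 in product, i.e. 1070×0.225 = (1−0.515)·n12·0.594.
n12 = 240.75/(0.594×0.485) = 835.68 kg/h.
Recycle n6 = 0.515×835.68 = 430.37 kg/h.
Combined feed n1 = 1070 + 430.37 = 1500.4 kg/h.

1500 kg/h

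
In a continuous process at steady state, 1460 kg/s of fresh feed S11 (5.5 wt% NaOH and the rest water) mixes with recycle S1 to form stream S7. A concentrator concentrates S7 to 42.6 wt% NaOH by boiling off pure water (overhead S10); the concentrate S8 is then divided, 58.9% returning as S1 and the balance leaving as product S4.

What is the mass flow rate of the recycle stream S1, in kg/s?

270.1 kg/s

Overall NaOH balance (none leaves overhead): NaOH in fresh feed = NaOH in product, i.e. 1460×0.055 = (1−0.589)·S8·0.426.
S8 = 80.3/(0.426×0.411) = 458.63 kg/s.
Recycle S1 = 0.589×458.63 = 270.13 kg/s.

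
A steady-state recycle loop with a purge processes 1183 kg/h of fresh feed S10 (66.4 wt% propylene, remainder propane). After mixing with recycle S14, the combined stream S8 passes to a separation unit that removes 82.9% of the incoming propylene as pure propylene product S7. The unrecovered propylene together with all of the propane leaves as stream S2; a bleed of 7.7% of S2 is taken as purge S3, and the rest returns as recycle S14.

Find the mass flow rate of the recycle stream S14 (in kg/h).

4912 kg/h

propane enters only via S10 and leaves only via the purge: 1183×0.336 = 0.077×(propane in S2), and the separation unit passes all propane, so propane in S8 = propane in S2 = 5162.2 kg/h.
propylene in S8: m_A = 1183×0.664 + (1−0.077)·(1−0.829)·m_A, so m_A = 785.51/0.8422 = 932.73 kg/h.
S2 = (1−0.829)×932.73 + 5162.2 = 5321.7 kg/h.
Recycle S14 = (1−0.077)×5321.7 = 4911.9 kg/h.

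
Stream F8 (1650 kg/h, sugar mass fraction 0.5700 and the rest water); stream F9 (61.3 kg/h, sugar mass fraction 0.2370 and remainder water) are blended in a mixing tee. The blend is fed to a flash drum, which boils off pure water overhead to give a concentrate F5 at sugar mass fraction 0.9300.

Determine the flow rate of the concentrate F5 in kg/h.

sugar entering = 1650×0.570 + 61.3×0.237 = 955.03 kg/h.
All sugar reports to F5, so F5 = 955.03/0.930 = 1026.9 kg/h.

1027 kg/h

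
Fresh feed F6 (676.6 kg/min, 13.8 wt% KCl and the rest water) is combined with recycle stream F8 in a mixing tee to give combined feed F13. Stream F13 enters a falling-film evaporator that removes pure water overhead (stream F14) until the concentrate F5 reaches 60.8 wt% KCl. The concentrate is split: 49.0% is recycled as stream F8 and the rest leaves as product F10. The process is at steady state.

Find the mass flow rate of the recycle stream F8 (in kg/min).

147.5 kg/min

Overall KCl balance (none leaves overhead): KCl in fresh feed = KCl in product, i.e. 676.6×0.138 = (1−0.490)·F5·0.608.
F5 = 93.371/(0.608×0.510) = 301.12 kg/min.
Recycle F8 = 0.490×301.12 = 147.55 kg/min.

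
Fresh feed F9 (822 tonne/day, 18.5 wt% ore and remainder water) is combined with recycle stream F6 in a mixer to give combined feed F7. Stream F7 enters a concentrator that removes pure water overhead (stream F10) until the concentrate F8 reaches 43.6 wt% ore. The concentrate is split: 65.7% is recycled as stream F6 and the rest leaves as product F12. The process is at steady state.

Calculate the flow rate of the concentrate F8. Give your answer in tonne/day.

Overall ore balance (none leaves overhead): ore in fresh feed = ore in product, i.e. 822×0.185 = (1−0.657)·F8·0.436.
F8 = 152.07/(0.436×0.343) = 1016.9 tonne/day.

1017 tonne/day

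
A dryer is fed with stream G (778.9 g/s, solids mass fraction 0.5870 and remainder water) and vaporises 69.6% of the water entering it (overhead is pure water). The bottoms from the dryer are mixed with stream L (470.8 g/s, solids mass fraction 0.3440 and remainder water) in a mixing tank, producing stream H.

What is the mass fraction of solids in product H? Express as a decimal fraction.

Vapour removed = 0.696×0.413×778.9 = 223.89 g/s; concentrate = 555.01 g/s.
solids reaching the mixer = 457.21 (from concentrate) + 470.8×0.344 = 619.17 g/s.
Product flow = 555.01 + 470.8 = 1025.8 g/s; solids fraction = 0.6036.

0.6036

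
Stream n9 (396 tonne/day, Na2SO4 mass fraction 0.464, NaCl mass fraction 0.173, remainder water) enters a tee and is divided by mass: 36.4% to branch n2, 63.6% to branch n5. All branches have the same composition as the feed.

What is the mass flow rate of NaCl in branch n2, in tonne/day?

24.94 tonne/day

Branch n2 total = 0.364×396 = 144.14 tonne/day.
NaCl in n2 = 0.173×144.14 = 24.937 tonne/day.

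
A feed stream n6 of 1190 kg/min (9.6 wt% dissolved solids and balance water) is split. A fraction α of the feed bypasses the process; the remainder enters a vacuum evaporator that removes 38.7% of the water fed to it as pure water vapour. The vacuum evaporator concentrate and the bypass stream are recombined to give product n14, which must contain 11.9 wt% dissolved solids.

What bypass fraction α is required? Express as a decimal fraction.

All 1190×0.096 = 114.24 kg/min of dissolved solids reaches n14, so n14 = 114.24/0.119 = 960 kg/min and vapour = 230 kg/min.
The evaporator receives (1−α)·1190 of feed at 0.904 water and removes 0.387 of that water:
0.387×0.904×(1−α)×1190 = 230
(1−α) = 230/416.32 = 0.5525;  α = 0.4475.

0.448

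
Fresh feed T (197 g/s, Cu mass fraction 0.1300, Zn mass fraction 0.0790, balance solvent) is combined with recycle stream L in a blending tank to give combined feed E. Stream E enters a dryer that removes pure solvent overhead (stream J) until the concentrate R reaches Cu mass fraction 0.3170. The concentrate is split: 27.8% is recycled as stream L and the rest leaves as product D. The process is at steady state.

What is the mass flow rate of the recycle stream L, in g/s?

31.11 g/s

Overall Cu balance (none leaves overhead): Cu in fresh feed = Cu in product, i.e. 197×0.130 = (1−0.278)·R·0.317.
R = 25.61/(0.317×0.722) = 111.9 g/s.
Recycle L = 0.278×111.9 = 31.107 g/s.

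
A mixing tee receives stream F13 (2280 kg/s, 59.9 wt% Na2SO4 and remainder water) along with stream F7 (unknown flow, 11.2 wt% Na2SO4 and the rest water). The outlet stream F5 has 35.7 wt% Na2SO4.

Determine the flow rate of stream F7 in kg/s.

Let F7 be the unknown flow. Total out = 2280 + F7.
Na2SO4 balance: 1365.7 + 0.112·F7 = 0.357·(2280 + F7)
(0.112 − 0.357)·F7 = 0.357×2280 − 1365.7 = -551.76
F7 = -551.76 / -0.245 = 2252.1 kg/s

2252 kg/s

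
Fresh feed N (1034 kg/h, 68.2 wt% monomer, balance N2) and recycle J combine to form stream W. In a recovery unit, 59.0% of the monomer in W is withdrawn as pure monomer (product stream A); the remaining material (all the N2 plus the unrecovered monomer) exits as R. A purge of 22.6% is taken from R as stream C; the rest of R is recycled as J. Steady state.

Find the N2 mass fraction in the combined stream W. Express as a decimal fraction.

N2 enters only via N and leaves only via the purge: 1034×0.318 = 0.226×(N2 in R), and the recovery unit passes all N2, so N2 in W = N2 in R = 1454.9 kg/h.
monomer in W: m_A = 1034×0.682 + (1−0.226)·(1−0.590)·m_A, so m_A = 705.19/0.6827 = 1033 kg/h.
W = 1033 + 1454.9 = 2487.9 kg/h.
N2 fraction in W = 1454.9/2487.9 = 0.585.

0.585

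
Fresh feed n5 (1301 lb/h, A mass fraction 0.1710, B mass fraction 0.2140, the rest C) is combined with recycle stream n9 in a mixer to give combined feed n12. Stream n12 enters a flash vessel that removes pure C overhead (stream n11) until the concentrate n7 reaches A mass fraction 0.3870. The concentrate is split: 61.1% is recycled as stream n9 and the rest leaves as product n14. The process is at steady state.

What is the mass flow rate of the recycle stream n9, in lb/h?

902.9 lb/h

Overall A balance (none leaves overhead): A in fresh feed = A in product, i.e. 1301×0.171 = (1−0.611)·n7·0.387.
n7 = 222.47/(0.387×0.389) = 1477.8 lb/h.
Recycle n9 = 0.611×1477.8 = 902.93 lb/h.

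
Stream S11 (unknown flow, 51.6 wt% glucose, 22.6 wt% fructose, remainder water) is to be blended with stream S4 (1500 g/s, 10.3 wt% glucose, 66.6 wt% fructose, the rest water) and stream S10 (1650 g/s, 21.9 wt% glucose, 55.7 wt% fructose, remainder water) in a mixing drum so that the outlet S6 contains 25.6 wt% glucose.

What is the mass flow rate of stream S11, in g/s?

Let S11 be the unknown flow. Total out = 3150 + S11.
glucose balance: 515.85 + 0.516·S11 = 0.256·(3150 + S11)
(0.516 − 0.256)·S11 = 0.256×3150 − 515.85 = 290.55
S11 = 290.55 / 0.260 = 1117.5 g/s

1117 g/s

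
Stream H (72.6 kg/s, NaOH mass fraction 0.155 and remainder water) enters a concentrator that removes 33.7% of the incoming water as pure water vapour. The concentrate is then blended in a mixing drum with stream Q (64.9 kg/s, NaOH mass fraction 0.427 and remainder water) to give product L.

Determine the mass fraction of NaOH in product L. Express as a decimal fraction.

Vapour removed = 0.337×0.845×72.6 = 20.674 kg/s; concentrate = 51.926 kg/s.
NaOH reaching the mixer = 11.253 (from concentrate) + 64.9×0.427 = 38.965 kg/s.
Product flow = 51.926 + 64.9 = 116.83 kg/s; NaOH fraction = 0.334.

0.334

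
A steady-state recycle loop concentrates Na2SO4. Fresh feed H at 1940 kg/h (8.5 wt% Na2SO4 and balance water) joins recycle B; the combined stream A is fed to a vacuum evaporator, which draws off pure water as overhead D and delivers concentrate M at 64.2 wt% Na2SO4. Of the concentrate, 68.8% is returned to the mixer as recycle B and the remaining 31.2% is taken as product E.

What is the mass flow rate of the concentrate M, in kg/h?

Overall Na2SO4 balance (none leaves overhead): Na2SO4 in fresh feed = Na2SO4 in product, i.e. 1940×0.085 = (1−0.688)·M·0.642.
M = 164.9/(0.642×0.312) = 823.25 kg/h.

823.2 kg/h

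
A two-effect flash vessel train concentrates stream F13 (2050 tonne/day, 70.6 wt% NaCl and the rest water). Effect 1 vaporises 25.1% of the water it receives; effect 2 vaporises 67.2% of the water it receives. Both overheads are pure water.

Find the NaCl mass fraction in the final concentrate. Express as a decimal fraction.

water in feed = 2050×0.294 = 602.7 tonne/day.
After stage 1: water left = (1−0.251)×602.7 = 451.42; stream total = 1898.7 tonne/day.
After stage 2: water left = (1−0.672)×451.42 = 148.07; final concentrate = 1595.4 tonne/day.
NaCl fraction = 1447.3/1595.4 = 0.907.

0.907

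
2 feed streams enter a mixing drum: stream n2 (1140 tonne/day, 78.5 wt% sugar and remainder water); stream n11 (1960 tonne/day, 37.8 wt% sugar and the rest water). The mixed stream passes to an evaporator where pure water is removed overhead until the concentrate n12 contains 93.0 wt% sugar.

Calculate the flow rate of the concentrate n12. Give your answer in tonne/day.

1759 tonne/day

sugar entering = 1140×0.785 + 1960×0.378 = 1635.8 tonne/day.
All sugar reports to n12, so n12 = 1635.8/0.930 = 1758.9 tonne/day.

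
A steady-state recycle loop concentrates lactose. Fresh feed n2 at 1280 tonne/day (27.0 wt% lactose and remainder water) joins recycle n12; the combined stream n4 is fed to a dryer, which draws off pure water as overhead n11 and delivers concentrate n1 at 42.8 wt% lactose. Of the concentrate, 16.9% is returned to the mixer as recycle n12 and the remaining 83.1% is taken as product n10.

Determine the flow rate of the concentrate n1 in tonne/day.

971.7 tonne/day

Overall lactose balance (none leaves overhead): lactose in fresh feed = lactose in product, i.e. 1280×0.270 = (1−0.169)·n1·0.428.
n1 = 345.6/(0.428×0.831) = 971.69 tonne/day.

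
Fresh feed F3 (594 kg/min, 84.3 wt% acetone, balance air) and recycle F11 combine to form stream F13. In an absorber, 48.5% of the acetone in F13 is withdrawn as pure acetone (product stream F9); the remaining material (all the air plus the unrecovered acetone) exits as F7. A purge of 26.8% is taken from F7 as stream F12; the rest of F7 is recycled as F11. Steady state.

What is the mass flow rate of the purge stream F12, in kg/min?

air enters only via F3 and leaves only via the purge: 594×0.157 = 0.268×(air in F7), and the absorber passes all air, so air in F13 = air in F7 = 347.98 kg/min.
acetone in F13: m_A = 594×0.843 + (1−0.268)·(1−0.485)·m_A, so m_A = 500.74/0.6230 = 803.73 kg/min.
F7 = (1−0.485)×803.73 + 347.98 = 761.9 kg/min.
Purge F12 = 0.268×761.9 = 204.19 kg/min.

204.2 kg/min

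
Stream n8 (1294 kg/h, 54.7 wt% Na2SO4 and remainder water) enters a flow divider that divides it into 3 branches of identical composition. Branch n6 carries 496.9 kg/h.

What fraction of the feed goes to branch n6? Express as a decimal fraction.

0.384

Fraction to n6 = 496.9/1294 = 0.3840.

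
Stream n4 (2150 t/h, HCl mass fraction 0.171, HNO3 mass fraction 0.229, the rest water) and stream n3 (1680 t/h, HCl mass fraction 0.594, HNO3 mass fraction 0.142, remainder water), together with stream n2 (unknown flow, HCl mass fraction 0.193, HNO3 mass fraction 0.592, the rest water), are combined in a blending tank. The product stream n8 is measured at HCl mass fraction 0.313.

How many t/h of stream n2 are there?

1390 t/h

Let n2 be the unknown flow. Total out = 3830 + n2.
HCl balance: 1365.6 + 0.193·n2 = 0.313·(3830 + n2)
(0.193 − 0.313)·n2 = 0.313×3830 − 1365.6 = -166.78
n2 = -166.78 / -0.120 = 1389.8 t/h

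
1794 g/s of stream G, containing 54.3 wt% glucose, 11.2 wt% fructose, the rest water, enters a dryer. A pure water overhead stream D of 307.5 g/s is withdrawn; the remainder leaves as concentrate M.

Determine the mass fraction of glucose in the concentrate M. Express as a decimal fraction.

glucose is not removed: 1794×0.543 = 974.14 g/s of glucose enters M.
Concentrate = 1794 − 307.5 = 1486.5 g/s.
Mass fraction = 974.14/1486.5 = 0.655.

0.655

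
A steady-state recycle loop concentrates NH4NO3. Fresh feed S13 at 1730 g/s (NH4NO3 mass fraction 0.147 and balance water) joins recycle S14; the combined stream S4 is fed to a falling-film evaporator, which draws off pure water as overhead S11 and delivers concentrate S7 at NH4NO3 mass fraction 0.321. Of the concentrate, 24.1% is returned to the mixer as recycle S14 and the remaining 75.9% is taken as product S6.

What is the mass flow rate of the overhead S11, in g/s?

Overall NH4NO3 balance (none leaves overhead): NH4NO3 in fresh feed = NH4NO3 in product, i.e. 1730×0.147 = (1−0.241)·S7·0.321.
S7 = 254.31/(0.321×0.759) = 1043.8 g/s.
Recycle S14 = 0.241×1043.8 = 251.56 g/s.
Combined feed S4 = 1730 + 251.56 = 1981.6 g/s.
Overhead S11 = S4 − S7 = 1981.6 − 1043.8 = 937.76 g/s.

937.8 g/s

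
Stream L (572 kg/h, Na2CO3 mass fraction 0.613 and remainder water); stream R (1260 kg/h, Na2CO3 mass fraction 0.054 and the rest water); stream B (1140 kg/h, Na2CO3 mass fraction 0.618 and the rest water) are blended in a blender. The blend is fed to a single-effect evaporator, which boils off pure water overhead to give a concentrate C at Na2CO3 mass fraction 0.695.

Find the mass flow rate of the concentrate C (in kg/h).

Na2CO3 entering = 572×0.613 + 1260×0.054 + 1140×0.618 = 1123.2 kg/h.
All Na2CO3 reports to C, so C = 1123.2/0.695 = 1616.1 kg/h.

1616 kg/h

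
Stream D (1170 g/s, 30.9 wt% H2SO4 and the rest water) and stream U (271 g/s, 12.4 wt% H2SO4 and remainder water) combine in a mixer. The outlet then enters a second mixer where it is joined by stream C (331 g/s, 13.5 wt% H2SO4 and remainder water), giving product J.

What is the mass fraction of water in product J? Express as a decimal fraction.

0.7518

Overall, product flow = 1772 g/s.
water in = 1170×0.691 + 271×0.876 + 331×0.865 = 1332.2 g/s.
water fraction in J = 0.7518.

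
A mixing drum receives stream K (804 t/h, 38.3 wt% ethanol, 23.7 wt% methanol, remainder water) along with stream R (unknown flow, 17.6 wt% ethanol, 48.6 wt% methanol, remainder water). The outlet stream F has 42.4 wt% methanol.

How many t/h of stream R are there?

Let R be the unknown flow. Total out = 804 + R.
methanol balance: 190.55 + 0.486·R = 0.424·(804 + R)
(0.486 − 0.424)·R = 0.424×804 − 190.55 = 150.35
R = 150.35 / 0.062 = 2425 t/h

2425 t/h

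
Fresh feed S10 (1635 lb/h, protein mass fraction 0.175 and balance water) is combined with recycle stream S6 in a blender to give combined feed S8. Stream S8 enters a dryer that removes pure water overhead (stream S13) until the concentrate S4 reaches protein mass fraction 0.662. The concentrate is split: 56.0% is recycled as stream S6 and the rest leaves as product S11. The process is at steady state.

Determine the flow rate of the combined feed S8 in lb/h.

2185 lb/h

Overall protein balance (none leaves overhead): protein in fresh feed = protein in product, i.e. 1635×0.175 = (1−0.560)·S4·0.662.
S4 = 286.12/(0.662×0.440) = 982.3 lb/h.
Recycle S6 = 0.560×982.3 = 550.09 lb/h.
Combined feed S8 = 1635 + 550.09 = 2185.1 lb/h.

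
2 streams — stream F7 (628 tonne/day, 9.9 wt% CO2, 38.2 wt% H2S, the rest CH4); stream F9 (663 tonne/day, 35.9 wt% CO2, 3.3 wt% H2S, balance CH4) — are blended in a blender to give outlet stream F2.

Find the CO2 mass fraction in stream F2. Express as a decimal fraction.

0.233

Total flow out = 628 + 663 = 1291 tonne/day.
CO2 in = 628×0.099 + 663×0.359 = 300.19 tonne/day.
CO2 mass fraction in F2 = 300.19/1291 = 0.233.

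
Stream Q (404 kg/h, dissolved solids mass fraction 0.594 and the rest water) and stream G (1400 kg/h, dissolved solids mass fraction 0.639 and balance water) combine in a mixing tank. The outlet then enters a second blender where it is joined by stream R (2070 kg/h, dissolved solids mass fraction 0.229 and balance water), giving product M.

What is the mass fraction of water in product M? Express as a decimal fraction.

Overall, product flow = 3874 kg/h.
water in = 404×0.406 + 1400×0.361 + 2070×0.771 = 2265.4 kg/h.
water fraction in M = 0.585.

0.585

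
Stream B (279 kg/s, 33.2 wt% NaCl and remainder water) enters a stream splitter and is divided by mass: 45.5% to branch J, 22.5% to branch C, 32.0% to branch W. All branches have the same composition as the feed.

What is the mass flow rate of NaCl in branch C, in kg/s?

Branch C total = 0.225×279 = 62.775 kg/s.
NaCl in C = 0.332×62.775 = 20.841 kg/s.

20.84 kg/s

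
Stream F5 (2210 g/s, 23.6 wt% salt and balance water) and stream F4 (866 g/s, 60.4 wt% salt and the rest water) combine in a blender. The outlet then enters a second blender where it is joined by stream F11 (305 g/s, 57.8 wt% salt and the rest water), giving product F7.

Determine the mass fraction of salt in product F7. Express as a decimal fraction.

0.361

Overall, product flow = 3381 g/s.
salt in = 2210×0.236 + 866×0.604 + 305×0.578 = 1220.9 g/s.
salt fraction in F7 = 0.361.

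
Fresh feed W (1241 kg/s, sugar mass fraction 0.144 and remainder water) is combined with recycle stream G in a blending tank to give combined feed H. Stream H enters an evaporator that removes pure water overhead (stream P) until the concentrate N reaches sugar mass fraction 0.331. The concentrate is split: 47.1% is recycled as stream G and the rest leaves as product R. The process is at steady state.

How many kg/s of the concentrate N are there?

1021 kg/s

Overall sugar balance (none leaves overhead): sugar in fresh feed = sugar in product, i.e. 1241×0.144 = (1−0.471)·N·0.331.
N = 178.7/(0.331×0.529) = 1020.6 kg/s.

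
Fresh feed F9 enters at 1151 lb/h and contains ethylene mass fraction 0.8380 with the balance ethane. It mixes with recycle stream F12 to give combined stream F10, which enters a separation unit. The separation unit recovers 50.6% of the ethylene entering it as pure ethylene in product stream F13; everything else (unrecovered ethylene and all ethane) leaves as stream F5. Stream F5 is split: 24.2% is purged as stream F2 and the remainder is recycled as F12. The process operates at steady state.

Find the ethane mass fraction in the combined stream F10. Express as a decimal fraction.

ethane enters only via F9 and leaves only via the purge: 1151×0.162 = 0.242×(ethane in F5), and the separation unit passes all ethane, so ethane in F10 = ethane in F5 = 770.5 lb/h.
ethylene in F10: m_A = 1151×0.838 + (1−0.242)·(1−0.506)·m_A, so m_A = 964.54/0.6255 = 1541.9 lb/h.
F10 = 1541.9 + 770.5 = 2312.4 lb/h.
ethane fraction in F10 = 770.5/2312.4 = 0.3332.

0.3332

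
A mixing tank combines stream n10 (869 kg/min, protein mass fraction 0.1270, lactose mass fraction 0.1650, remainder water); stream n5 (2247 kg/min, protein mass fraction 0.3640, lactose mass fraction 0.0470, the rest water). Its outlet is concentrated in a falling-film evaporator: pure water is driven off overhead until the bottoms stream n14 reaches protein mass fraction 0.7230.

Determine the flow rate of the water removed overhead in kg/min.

protein entering = 869×0.127 + 2247×0.364 = 928.27 kg/min.
All protein reports to n14, so n14 = 928.27/0.723 = 1283.9 kg/min.
Total feed = 3116 kg/min; overhead = 3116 − 1283.9 = 1832.1 kg/min.

1832 kg/min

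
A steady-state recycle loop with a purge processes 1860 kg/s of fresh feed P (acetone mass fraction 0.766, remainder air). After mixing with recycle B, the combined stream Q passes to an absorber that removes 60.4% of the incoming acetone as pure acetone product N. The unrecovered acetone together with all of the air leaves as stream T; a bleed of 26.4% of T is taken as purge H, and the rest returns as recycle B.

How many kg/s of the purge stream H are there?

645.5 kg/s

air enters only via P and leaves only via the purge: 1860×0.234 = 0.264×(air in T), and the absorber passes all air, so air in Q = air in T = 1648.6 kg/s.
acetone in Q: m_A = 1860×0.766 + (1−0.264)·(1−0.604)·m_A, so m_A = 1424.8/0.7085 = 2010.8 kg/s.
T = (1−0.604)×2010.8 + 1648.6 = 2444.9 kg/s.
Purge H = 0.264×2444.9 = 645.46 kg/s.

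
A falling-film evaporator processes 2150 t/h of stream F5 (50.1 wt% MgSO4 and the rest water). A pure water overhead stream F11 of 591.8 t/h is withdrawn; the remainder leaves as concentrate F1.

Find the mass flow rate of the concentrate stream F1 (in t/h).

1558 t/h

Concentrate = 2150 − 591.8 = 1558.2 t/h.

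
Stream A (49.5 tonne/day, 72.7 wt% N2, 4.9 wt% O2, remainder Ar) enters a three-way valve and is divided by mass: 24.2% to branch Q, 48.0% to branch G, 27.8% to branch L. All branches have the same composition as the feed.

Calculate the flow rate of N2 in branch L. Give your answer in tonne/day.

Branch L total = 0.278×49.5 = 13.761 tonne/day.
N2 in L = 0.727×13.761 = 10.004 tonne/day.

10 tonne/day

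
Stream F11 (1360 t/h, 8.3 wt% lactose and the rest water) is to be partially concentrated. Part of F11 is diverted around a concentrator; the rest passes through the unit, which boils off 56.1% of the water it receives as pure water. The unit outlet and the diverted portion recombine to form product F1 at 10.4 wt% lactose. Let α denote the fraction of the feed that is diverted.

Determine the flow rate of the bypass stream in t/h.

826.2 t/h

All 1360×0.083 = 112.88 t/h of lactose reaches F1, so F1 = 112.88/0.104 = 1085.4 t/h and vapour = 274.62 t/h.
The evaporator receives (1−α)·1360 of feed at 0.917 water and removes 0.561 of that water:
0.561×0.917×(1−α)×1360 = 274.62
(1−α) = 274.62/699.63 = 0.3925;  α = 0.6075.
Bypass flow = 0.6075×1360 = 826.18 t/h.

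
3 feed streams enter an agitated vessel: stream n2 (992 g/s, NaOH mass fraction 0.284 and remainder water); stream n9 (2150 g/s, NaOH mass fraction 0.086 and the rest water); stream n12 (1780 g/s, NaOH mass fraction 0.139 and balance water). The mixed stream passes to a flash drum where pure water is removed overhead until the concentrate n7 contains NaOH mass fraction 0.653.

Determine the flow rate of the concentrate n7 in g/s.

1093 g/s

NaOH entering = 992×0.284 + 2150×0.086 + 1780×0.139 = 714.05 g/s.
All NaOH reports to n7, so n7 = 714.05/0.653 = 1093.5 g/s.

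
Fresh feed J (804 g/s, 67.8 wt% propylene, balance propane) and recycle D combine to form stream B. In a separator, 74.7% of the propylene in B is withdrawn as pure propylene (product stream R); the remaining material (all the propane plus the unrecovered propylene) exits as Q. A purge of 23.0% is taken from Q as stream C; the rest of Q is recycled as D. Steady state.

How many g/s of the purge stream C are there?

propane enters only via J and leaves only via the purge: 804×0.322 = 0.230×(propane in Q), and the separator passes all propane, so propane in B = propane in Q = 1125.6 g/s.
propylene in B: m_A = 804×0.678 + (1−0.230)·(1−0.747)·m_A, so m_A = 545.11/0.8052 = 677 g/s.
Q = (1−0.747)×677 + 1125.6 = 1296.9 g/s.
Purge C = 0.230×1296.9 = 298.28 g/s.

298.3 g/s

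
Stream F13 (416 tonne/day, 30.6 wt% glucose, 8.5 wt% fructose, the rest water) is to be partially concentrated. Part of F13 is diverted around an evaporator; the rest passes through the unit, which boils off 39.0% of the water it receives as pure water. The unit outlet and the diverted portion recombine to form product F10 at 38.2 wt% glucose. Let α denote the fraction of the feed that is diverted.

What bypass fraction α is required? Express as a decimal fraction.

All 416×0.306 = 127.3 tonne/day of glucose reaches F10, so F10 = 127.3/0.382 = 333.24 tonne/day and vapour = 82.764 tonne/day.
The evaporator receives (1−α)·416 of feed at 0.609 water and removes 0.390 of that water:
0.390×0.609×(1−α)×416 = 82.764
(1−α) = 82.764/98.804 = 0.8377;  α = 0.1623.

0.162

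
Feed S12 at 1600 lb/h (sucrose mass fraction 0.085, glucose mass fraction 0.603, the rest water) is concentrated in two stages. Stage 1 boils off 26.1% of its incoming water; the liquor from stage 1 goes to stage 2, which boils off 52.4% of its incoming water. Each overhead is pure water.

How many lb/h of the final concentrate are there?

1276 lb/h

water in feed = 1600×0.312 = 499.2 lb/h.
After stage 1: water left = (1−0.261)×499.2 = 368.91; stream total = 1469.7 lb/h.
After stage 2: water left = (1−0.524)×368.91 = 175.6; final concentrate = 1276.4 lb/h.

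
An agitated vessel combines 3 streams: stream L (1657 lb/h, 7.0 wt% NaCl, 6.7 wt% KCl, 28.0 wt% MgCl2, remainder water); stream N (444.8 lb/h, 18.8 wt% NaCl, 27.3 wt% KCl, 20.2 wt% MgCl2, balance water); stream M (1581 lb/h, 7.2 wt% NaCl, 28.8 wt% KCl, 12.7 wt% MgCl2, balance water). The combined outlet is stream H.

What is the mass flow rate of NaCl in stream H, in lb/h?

NaCl out = NaCl in = 1657×0.070 + 444.8×0.188 + 1581×0.072 = 313.44 lb/h.

313.4 lb/h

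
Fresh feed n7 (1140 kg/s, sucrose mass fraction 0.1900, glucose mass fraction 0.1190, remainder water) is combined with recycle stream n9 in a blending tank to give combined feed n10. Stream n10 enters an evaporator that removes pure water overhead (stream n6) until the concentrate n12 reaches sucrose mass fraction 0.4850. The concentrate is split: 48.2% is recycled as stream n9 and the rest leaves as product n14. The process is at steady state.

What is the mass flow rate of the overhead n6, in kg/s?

693.4 kg/s

Overall sucrose balance (none leaves overhead): sucrose in fresh feed = sucrose in product, i.e. 1140×0.190 = (1−0.482)·n12·0.485.
n12 = 216.6/(0.485×0.518) = 862.16 kg/s.
Recycle n9 = 0.482×862.16 = 415.56 kg/s.
Combined feed n10 = 1140 + 415.56 = 1555.6 kg/s.
Overhead n6 = n10 − n12 = 1555.6 − 862.16 = 693.4 kg/s.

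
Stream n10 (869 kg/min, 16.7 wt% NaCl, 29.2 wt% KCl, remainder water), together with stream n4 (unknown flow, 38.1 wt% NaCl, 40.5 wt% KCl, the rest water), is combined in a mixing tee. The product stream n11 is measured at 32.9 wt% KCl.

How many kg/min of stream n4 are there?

423.1 kg/min

Let n4 be the unknown flow. Total out = 869 + n4.
KCl balance: 253.75 + 0.405·n4 = 0.329·(869 + n4)
(0.405 − 0.329)·n4 = 0.329×869 − 253.75 = 32.153
n4 = 32.153 / 0.076 = 423.07 kg/min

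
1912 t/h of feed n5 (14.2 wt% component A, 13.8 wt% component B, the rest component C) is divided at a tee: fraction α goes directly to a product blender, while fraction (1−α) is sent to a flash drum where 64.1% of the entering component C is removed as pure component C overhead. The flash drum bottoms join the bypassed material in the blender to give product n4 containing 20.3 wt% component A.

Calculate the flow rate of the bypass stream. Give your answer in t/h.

667.1 t/h

All 1912×0.142 = 271.5 t/h of component A reaches n4, so n4 = 271.5/0.203 = 1337.5 t/h and vapour = 574.54 t/h.
The evaporator receives (1−α)·1912 of feed at 0.720 component C and removes 0.641 of that component C:
0.641×0.720×(1−α)×1912 = 574.54
(1−α) = 574.54/882.43 = 0.6511;  α = 0.3489.
Bypass flow = 0.3489×1912 = 667.11 t/h.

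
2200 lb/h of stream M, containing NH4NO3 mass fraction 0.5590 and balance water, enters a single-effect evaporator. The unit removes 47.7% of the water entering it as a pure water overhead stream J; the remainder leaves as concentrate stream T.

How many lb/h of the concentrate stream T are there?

1737 lb/h

water entering = 2200×0.441 = 970.2 lb/h; overhead removed = 0.477×970.2 = 462.79 lb/h.
Concentrate = 2200 − 462.79 = 1737.2 lb/h.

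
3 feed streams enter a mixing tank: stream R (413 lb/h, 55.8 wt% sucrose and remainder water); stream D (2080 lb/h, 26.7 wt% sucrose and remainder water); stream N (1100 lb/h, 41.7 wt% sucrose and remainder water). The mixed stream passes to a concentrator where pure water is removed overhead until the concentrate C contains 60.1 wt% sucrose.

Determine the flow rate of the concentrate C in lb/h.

2071 lb/h

sucrose entering = 413×0.558 + 2080×0.267 + 1100×0.417 = 1244.5 lb/h.
All sucrose reports to C, so C = 1244.5/0.601 = 2070.7 lb/h.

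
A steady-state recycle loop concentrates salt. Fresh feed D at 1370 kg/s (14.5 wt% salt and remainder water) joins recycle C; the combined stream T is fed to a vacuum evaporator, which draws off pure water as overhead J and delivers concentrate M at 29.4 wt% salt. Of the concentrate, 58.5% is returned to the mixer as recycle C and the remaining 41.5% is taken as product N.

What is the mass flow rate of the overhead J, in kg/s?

694.3 kg/s

Overall salt balance (none leaves overhead): salt in fresh feed = salt in product, i.e. 1370×0.145 = (1−0.585)·M·0.294.
M = 198.65/(0.294×0.415) = 1628.1 kg/s.
Recycle C = 0.585×1628.1 = 952.46 kg/s.
Combined feed T = 1370 + 952.46 = 2322.5 kg/s.
Overhead J = T − M = 2322.5 − 1628.1 = 694.32 kg/s.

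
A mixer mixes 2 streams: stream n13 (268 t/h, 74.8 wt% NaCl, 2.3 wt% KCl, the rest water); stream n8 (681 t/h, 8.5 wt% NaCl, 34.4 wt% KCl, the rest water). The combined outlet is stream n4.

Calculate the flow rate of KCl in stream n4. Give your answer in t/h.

240.4 t/h

KCl out = KCl in = 268×0.023 + 681×0.344 = 240.43 t/h.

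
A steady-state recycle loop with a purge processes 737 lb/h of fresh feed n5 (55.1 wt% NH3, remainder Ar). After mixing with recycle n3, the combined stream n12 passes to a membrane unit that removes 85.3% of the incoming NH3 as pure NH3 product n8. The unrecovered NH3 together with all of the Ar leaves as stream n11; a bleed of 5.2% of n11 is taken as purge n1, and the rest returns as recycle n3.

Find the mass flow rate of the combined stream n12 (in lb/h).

Ar enters only via n5 and leaves only via the purge: 737×0.449 = 0.052×(Ar in n11), and the membrane unit passes all Ar, so Ar in n12 = Ar in n11 = 6363.7 lb/h.
NH3 in n12: m_A = 737×0.551 + (1−0.052)·(1−0.853)·m_A, so m_A = 406.09/0.8606 = 471.84 lb/h.
n12 = 471.84 + 6363.7 = 6835.6 lb/h.

6836 lb/h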